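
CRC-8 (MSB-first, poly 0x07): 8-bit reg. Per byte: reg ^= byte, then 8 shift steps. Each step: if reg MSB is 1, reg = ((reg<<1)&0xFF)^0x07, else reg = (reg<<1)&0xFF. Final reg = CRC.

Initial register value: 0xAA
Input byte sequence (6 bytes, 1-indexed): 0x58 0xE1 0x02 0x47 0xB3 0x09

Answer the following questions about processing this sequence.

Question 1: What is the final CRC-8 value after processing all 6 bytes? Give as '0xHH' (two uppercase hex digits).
After byte 1 (0x58): reg=0xD0
After byte 2 (0xE1): reg=0x97
After byte 3 (0x02): reg=0xE2
After byte 4 (0x47): reg=0x72
After byte 5 (0xB3): reg=0x49
After byte 6 (0x09): reg=0xC7

Answer: 0xC7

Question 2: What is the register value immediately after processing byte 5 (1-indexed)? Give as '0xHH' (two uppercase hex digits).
Answer: 0x49

Derivation:
After byte 1 (0x58): reg=0xD0
After byte 2 (0xE1): reg=0x97
After byte 3 (0x02): reg=0xE2
After byte 4 (0x47): reg=0x72
After byte 5 (0xB3): reg=0x49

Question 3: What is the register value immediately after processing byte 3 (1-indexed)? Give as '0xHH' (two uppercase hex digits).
After byte 1 (0x58): reg=0xD0
After byte 2 (0xE1): reg=0x97
After byte 3 (0x02): reg=0xE2

Answer: 0xE2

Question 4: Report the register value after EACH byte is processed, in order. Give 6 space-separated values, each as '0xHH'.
0xD0 0x97 0xE2 0x72 0x49 0xC7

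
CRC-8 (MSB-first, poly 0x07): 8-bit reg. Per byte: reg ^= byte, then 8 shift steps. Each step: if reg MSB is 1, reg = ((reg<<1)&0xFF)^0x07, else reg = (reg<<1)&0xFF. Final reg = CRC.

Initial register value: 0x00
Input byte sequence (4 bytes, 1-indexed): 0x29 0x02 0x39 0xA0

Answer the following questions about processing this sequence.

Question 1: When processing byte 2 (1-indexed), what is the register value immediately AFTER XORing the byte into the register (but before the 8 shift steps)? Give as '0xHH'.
Register before byte 2: 0xDF
Byte 2: 0x02
0xDF XOR 0x02 = 0xDD

Answer: 0xDD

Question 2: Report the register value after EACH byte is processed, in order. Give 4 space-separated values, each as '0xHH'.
0xDF 0x1D 0xFC 0x93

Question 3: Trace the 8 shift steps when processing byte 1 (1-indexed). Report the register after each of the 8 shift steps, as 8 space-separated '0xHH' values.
Answer: 0x52 0xA4 0x4F 0x9E 0x3B 0x76 0xEC 0xDF

Derivation:
Register before byte 1: 0x00
After XOR with byte 0x29: 0x29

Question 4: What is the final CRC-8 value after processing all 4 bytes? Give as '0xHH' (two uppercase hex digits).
After byte 1 (0x29): reg=0xDF
After byte 2 (0x02): reg=0x1D
After byte 3 (0x39): reg=0xFC
After byte 4 (0xA0): reg=0x93

Answer: 0x93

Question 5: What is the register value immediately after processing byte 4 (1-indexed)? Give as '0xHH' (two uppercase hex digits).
After byte 1 (0x29): reg=0xDF
After byte 2 (0x02): reg=0x1D
After byte 3 (0x39): reg=0xFC
After byte 4 (0xA0): reg=0x93

Answer: 0x93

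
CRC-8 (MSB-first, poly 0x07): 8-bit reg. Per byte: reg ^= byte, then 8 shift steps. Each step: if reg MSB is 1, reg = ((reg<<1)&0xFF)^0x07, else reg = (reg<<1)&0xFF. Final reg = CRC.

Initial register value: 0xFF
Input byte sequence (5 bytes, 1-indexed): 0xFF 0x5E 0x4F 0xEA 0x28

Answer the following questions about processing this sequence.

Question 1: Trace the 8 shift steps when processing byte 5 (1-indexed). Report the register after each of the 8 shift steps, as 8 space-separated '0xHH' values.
After byte 1 (0xFF): reg=0x00
After byte 2 (0x5E): reg=0x9D
After byte 3 (0x4F): reg=0x30
After byte 4 (0xEA): reg=0x08
Register before byte 5: 0x08
After XOR with byte 0x28: 0x20

Answer: 0x40 0x80 0x07 0x0E 0x1C 0x38 0x70 0xE0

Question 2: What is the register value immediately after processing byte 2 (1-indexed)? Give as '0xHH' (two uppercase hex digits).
After byte 1 (0xFF): reg=0x00
After byte 2 (0x5E): reg=0x9D

Answer: 0x9D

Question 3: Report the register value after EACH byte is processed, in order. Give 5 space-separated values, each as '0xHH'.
0x00 0x9D 0x30 0x08 0xE0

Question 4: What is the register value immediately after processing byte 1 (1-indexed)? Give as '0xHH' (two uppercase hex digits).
Answer: 0x00

Derivation:
After byte 1 (0xFF): reg=0x00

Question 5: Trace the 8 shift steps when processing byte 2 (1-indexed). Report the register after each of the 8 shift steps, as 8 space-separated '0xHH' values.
Answer: 0xBC 0x7F 0xFE 0xFB 0xF1 0xE5 0xCD 0x9D

Derivation:
After byte 1 (0xFF): reg=0x00
Register before byte 2: 0x00
After XOR with byte 0x5E: 0x5E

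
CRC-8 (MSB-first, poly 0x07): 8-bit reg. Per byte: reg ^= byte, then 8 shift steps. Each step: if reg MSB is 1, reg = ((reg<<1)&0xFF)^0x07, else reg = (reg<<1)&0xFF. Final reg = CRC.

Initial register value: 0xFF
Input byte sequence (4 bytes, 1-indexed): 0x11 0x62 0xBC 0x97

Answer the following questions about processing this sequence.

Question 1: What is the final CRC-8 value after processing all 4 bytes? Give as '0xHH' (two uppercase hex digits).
After byte 1 (0x11): reg=0x84
After byte 2 (0x62): reg=0xBC
After byte 3 (0xBC): reg=0x00
After byte 4 (0x97): reg=0xEC

Answer: 0xEC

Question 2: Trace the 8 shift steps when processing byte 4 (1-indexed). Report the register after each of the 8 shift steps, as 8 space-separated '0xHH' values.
After byte 1 (0x11): reg=0x84
After byte 2 (0x62): reg=0xBC
After byte 3 (0xBC): reg=0x00
Register before byte 4: 0x00
After XOR with byte 0x97: 0x97

Answer: 0x29 0x52 0xA4 0x4F 0x9E 0x3B 0x76 0xEC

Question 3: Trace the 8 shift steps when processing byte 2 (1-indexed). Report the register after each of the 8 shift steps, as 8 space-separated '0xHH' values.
After byte 1 (0x11): reg=0x84
Register before byte 2: 0x84
After XOR with byte 0x62: 0xE6

Answer: 0xCB 0x91 0x25 0x4A 0x94 0x2F 0x5E 0xBC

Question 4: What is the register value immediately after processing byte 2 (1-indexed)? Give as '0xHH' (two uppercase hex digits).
Answer: 0xBC

Derivation:
After byte 1 (0x11): reg=0x84
After byte 2 (0x62): reg=0xBC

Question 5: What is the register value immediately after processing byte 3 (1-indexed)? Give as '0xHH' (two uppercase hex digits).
Answer: 0x00

Derivation:
After byte 1 (0x11): reg=0x84
After byte 2 (0x62): reg=0xBC
After byte 3 (0xBC): reg=0x00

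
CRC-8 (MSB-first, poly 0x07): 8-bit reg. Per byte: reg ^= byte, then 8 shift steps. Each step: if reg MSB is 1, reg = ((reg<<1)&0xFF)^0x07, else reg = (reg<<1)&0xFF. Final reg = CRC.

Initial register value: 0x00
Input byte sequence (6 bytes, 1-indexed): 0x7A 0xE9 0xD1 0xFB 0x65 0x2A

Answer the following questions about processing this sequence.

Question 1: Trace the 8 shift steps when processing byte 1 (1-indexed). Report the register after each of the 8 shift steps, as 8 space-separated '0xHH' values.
Answer: 0xF4 0xEF 0xD9 0xB5 0x6D 0xDA 0xB3 0x61

Derivation:
Register before byte 1: 0x00
After XOR with byte 0x7A: 0x7A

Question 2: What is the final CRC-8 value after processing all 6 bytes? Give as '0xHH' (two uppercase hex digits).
After byte 1 (0x7A): reg=0x61
After byte 2 (0xE9): reg=0xB1
After byte 3 (0xD1): reg=0x27
After byte 4 (0xFB): reg=0x1A
After byte 5 (0x65): reg=0x7A
After byte 6 (0x2A): reg=0xB7

Answer: 0xB7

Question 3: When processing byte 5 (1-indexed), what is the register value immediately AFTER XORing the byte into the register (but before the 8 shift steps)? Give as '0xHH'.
Register before byte 5: 0x1A
Byte 5: 0x65
0x1A XOR 0x65 = 0x7F

Answer: 0x7F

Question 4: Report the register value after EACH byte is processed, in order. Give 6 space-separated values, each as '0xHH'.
0x61 0xB1 0x27 0x1A 0x7A 0xB7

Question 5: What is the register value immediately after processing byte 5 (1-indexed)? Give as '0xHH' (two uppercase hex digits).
Answer: 0x7A

Derivation:
After byte 1 (0x7A): reg=0x61
After byte 2 (0xE9): reg=0xB1
After byte 3 (0xD1): reg=0x27
After byte 4 (0xFB): reg=0x1A
After byte 5 (0x65): reg=0x7A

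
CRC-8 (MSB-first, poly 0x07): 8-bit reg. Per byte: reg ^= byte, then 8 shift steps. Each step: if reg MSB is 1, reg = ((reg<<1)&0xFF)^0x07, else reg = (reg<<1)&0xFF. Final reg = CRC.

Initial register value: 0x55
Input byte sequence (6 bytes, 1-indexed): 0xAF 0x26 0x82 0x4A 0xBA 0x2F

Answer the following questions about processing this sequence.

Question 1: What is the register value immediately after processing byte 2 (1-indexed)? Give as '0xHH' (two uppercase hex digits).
Answer: 0x64

Derivation:
After byte 1 (0xAF): reg=0xE8
After byte 2 (0x26): reg=0x64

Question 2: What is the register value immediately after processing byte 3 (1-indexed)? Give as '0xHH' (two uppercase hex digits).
Answer: 0xBC

Derivation:
After byte 1 (0xAF): reg=0xE8
After byte 2 (0x26): reg=0x64
After byte 3 (0x82): reg=0xBC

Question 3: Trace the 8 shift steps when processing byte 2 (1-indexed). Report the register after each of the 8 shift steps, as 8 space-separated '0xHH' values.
Answer: 0x9B 0x31 0x62 0xC4 0x8F 0x19 0x32 0x64

Derivation:
After byte 1 (0xAF): reg=0xE8
Register before byte 2: 0xE8
After XOR with byte 0x26: 0xCE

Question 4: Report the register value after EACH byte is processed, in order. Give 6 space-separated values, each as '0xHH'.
0xE8 0x64 0xBC 0xCC 0x45 0x11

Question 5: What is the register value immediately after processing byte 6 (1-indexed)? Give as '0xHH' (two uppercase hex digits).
Answer: 0x11

Derivation:
After byte 1 (0xAF): reg=0xE8
After byte 2 (0x26): reg=0x64
After byte 3 (0x82): reg=0xBC
After byte 4 (0x4A): reg=0xCC
After byte 5 (0xBA): reg=0x45
After byte 6 (0x2F): reg=0x11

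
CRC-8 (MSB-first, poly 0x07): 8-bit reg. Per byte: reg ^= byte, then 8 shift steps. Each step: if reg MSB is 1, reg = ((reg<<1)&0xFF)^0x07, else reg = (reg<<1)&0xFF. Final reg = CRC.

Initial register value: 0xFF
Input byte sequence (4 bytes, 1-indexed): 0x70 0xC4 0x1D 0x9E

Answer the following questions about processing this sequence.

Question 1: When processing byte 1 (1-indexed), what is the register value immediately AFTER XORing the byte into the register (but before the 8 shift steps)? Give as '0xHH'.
Answer: 0x8F

Derivation:
Register before byte 1: 0xFF
Byte 1: 0x70
0xFF XOR 0x70 = 0x8F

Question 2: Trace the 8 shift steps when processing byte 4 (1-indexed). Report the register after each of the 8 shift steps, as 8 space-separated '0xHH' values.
Answer: 0x70 0xE0 0xC7 0x89 0x15 0x2A 0x54 0xA8

Derivation:
After byte 1 (0x70): reg=0xA4
After byte 2 (0xC4): reg=0x27
After byte 3 (0x1D): reg=0xA6
Register before byte 4: 0xA6
After XOR with byte 0x9E: 0x38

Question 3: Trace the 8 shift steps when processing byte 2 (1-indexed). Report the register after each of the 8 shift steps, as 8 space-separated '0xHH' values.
After byte 1 (0x70): reg=0xA4
Register before byte 2: 0xA4
After XOR with byte 0xC4: 0x60

Answer: 0xC0 0x87 0x09 0x12 0x24 0x48 0x90 0x27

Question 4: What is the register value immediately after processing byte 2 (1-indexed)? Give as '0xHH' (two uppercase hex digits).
After byte 1 (0x70): reg=0xA4
After byte 2 (0xC4): reg=0x27

Answer: 0x27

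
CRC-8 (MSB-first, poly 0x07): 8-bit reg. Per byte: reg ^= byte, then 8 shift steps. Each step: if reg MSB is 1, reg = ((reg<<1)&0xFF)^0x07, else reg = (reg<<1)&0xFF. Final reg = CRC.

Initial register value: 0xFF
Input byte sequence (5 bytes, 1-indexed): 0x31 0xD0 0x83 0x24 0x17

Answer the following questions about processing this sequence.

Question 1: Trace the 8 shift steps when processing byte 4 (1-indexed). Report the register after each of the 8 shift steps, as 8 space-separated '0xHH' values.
After byte 1 (0x31): reg=0x64
After byte 2 (0xD0): reg=0x05
After byte 3 (0x83): reg=0x9B
Register before byte 4: 0x9B
After XOR with byte 0x24: 0xBF

Answer: 0x79 0xF2 0xE3 0xC1 0x85 0x0D 0x1A 0x34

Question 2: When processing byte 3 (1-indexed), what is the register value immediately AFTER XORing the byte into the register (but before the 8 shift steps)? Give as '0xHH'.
Register before byte 3: 0x05
Byte 3: 0x83
0x05 XOR 0x83 = 0x86

Answer: 0x86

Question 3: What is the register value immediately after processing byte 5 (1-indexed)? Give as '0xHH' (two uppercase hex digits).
After byte 1 (0x31): reg=0x64
After byte 2 (0xD0): reg=0x05
After byte 3 (0x83): reg=0x9B
After byte 4 (0x24): reg=0x34
After byte 5 (0x17): reg=0xE9

Answer: 0xE9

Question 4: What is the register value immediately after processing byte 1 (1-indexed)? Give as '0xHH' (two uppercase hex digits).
Answer: 0x64

Derivation:
After byte 1 (0x31): reg=0x64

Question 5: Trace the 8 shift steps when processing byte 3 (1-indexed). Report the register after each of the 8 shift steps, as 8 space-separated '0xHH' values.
After byte 1 (0x31): reg=0x64
After byte 2 (0xD0): reg=0x05
Register before byte 3: 0x05
After XOR with byte 0x83: 0x86

Answer: 0x0B 0x16 0x2C 0x58 0xB0 0x67 0xCE 0x9B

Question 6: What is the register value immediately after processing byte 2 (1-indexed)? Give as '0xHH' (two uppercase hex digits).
Answer: 0x05

Derivation:
After byte 1 (0x31): reg=0x64
After byte 2 (0xD0): reg=0x05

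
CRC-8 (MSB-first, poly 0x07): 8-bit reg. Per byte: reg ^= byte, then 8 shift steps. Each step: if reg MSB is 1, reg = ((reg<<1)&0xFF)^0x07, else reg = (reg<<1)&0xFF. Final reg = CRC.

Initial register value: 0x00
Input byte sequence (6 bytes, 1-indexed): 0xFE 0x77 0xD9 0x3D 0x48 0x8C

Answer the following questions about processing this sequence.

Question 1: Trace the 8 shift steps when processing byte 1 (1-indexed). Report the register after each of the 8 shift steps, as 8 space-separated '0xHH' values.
Answer: 0xFB 0xF1 0xE5 0xCD 0x9D 0x3D 0x7A 0xF4

Derivation:
Register before byte 1: 0x00
After XOR with byte 0xFE: 0xFE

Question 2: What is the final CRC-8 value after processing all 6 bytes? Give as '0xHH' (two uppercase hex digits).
After byte 1 (0xFE): reg=0xF4
After byte 2 (0x77): reg=0x80
After byte 3 (0xD9): reg=0x88
After byte 4 (0x3D): reg=0x02
After byte 5 (0x48): reg=0xF1
After byte 6 (0x8C): reg=0x74

Answer: 0x74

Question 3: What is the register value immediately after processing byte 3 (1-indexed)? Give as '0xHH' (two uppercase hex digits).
After byte 1 (0xFE): reg=0xF4
After byte 2 (0x77): reg=0x80
After byte 3 (0xD9): reg=0x88

Answer: 0x88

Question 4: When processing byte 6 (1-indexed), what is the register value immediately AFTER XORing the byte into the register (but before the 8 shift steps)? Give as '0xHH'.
Answer: 0x7D

Derivation:
Register before byte 6: 0xF1
Byte 6: 0x8C
0xF1 XOR 0x8C = 0x7D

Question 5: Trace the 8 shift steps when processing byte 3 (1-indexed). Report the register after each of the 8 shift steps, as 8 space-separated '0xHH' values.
Answer: 0xB2 0x63 0xC6 0x8B 0x11 0x22 0x44 0x88

Derivation:
After byte 1 (0xFE): reg=0xF4
After byte 2 (0x77): reg=0x80
Register before byte 3: 0x80
After XOR with byte 0xD9: 0x59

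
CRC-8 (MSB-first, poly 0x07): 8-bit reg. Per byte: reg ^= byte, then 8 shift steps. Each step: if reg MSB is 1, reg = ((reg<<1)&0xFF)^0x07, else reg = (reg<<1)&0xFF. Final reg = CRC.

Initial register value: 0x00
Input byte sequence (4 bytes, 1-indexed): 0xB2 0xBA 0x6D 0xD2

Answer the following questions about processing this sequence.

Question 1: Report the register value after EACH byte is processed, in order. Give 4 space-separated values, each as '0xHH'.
0x17 0x4A 0xF5 0xF5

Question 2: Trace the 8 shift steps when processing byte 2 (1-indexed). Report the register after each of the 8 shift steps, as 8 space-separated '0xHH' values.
After byte 1 (0xB2): reg=0x17
Register before byte 2: 0x17
After XOR with byte 0xBA: 0xAD

Answer: 0x5D 0xBA 0x73 0xE6 0xCB 0x91 0x25 0x4A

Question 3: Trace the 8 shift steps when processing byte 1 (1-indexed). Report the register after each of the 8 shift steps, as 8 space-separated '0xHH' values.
Answer: 0x63 0xC6 0x8B 0x11 0x22 0x44 0x88 0x17

Derivation:
Register before byte 1: 0x00
After XOR with byte 0xB2: 0xB2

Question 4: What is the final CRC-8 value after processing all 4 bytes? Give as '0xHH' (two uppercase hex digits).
After byte 1 (0xB2): reg=0x17
After byte 2 (0xBA): reg=0x4A
After byte 3 (0x6D): reg=0xF5
After byte 4 (0xD2): reg=0xF5

Answer: 0xF5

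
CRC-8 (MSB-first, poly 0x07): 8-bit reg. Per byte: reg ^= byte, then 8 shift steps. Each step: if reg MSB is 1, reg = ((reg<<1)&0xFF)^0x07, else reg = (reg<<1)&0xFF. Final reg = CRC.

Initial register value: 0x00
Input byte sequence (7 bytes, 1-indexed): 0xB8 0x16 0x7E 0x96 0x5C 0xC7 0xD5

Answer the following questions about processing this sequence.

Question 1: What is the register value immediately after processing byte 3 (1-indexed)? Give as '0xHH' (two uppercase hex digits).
Answer: 0xEF

Derivation:
After byte 1 (0xB8): reg=0x21
After byte 2 (0x16): reg=0x85
After byte 3 (0x7E): reg=0xEF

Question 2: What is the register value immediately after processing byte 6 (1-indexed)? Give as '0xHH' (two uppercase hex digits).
Answer: 0xF6

Derivation:
After byte 1 (0xB8): reg=0x21
After byte 2 (0x16): reg=0x85
After byte 3 (0x7E): reg=0xEF
After byte 4 (0x96): reg=0x68
After byte 5 (0x5C): reg=0x8C
After byte 6 (0xC7): reg=0xF6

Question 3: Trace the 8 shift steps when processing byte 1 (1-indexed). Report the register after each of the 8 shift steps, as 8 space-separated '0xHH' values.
Register before byte 1: 0x00
After XOR with byte 0xB8: 0xB8

Answer: 0x77 0xEE 0xDB 0xB1 0x65 0xCA 0x93 0x21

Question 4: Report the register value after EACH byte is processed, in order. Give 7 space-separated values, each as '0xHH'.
0x21 0x85 0xEF 0x68 0x8C 0xF6 0xE9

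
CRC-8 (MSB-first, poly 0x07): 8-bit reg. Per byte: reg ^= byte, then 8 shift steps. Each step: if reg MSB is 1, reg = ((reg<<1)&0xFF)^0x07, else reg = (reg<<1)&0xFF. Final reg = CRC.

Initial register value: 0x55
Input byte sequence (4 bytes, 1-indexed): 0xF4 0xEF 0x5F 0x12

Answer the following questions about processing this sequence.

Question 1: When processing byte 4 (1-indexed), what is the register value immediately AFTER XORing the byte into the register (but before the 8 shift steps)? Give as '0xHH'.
Register before byte 4: 0x39
Byte 4: 0x12
0x39 XOR 0x12 = 0x2B

Answer: 0x2B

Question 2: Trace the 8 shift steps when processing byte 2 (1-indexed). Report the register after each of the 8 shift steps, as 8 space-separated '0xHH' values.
After byte 1 (0xF4): reg=0x6E
Register before byte 2: 0x6E
After XOR with byte 0xEF: 0x81

Answer: 0x05 0x0A 0x14 0x28 0x50 0xA0 0x47 0x8E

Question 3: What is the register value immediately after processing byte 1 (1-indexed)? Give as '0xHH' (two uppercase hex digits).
After byte 1 (0xF4): reg=0x6E

Answer: 0x6E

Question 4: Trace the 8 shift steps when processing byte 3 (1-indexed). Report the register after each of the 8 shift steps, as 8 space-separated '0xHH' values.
Answer: 0xA5 0x4D 0x9A 0x33 0x66 0xCC 0x9F 0x39

Derivation:
After byte 1 (0xF4): reg=0x6E
After byte 2 (0xEF): reg=0x8E
Register before byte 3: 0x8E
After XOR with byte 0x5F: 0xD1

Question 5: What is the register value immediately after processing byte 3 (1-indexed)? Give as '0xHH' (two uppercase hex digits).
After byte 1 (0xF4): reg=0x6E
After byte 2 (0xEF): reg=0x8E
After byte 3 (0x5F): reg=0x39

Answer: 0x39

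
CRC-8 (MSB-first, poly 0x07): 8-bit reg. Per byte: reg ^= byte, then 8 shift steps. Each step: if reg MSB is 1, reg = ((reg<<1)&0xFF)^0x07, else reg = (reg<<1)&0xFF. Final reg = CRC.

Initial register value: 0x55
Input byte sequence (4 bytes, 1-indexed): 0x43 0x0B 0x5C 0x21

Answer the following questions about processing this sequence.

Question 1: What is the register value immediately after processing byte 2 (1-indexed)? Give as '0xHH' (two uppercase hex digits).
Answer: 0x18

Derivation:
After byte 1 (0x43): reg=0x62
After byte 2 (0x0B): reg=0x18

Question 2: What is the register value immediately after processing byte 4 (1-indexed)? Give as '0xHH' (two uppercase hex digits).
After byte 1 (0x43): reg=0x62
After byte 2 (0x0B): reg=0x18
After byte 3 (0x5C): reg=0xDB
After byte 4 (0x21): reg=0xE8

Answer: 0xE8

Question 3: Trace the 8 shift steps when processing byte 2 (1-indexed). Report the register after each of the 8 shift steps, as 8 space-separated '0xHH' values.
After byte 1 (0x43): reg=0x62
Register before byte 2: 0x62
After XOR with byte 0x0B: 0x69

Answer: 0xD2 0xA3 0x41 0x82 0x03 0x06 0x0C 0x18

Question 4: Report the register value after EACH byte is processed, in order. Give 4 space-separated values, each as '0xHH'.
0x62 0x18 0xDB 0xE8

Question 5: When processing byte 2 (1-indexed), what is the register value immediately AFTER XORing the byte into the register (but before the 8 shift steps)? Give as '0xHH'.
Answer: 0x69

Derivation:
Register before byte 2: 0x62
Byte 2: 0x0B
0x62 XOR 0x0B = 0x69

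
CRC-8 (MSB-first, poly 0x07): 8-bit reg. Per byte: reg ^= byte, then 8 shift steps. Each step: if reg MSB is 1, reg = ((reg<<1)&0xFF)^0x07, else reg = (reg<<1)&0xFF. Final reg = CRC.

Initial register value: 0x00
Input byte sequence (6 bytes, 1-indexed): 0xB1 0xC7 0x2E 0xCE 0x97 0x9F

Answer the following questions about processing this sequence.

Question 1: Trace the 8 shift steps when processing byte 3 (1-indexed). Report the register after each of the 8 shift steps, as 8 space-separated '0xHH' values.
After byte 1 (0xB1): reg=0x1E
After byte 2 (0xC7): reg=0x01
Register before byte 3: 0x01
After XOR with byte 0x2E: 0x2F

Answer: 0x5E 0xBC 0x7F 0xFE 0xFB 0xF1 0xE5 0xCD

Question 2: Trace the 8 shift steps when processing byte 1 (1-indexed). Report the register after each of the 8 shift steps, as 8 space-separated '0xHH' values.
Register before byte 1: 0x00
After XOR with byte 0xB1: 0xB1

Answer: 0x65 0xCA 0x93 0x21 0x42 0x84 0x0F 0x1E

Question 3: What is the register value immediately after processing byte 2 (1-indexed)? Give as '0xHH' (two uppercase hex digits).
Answer: 0x01

Derivation:
After byte 1 (0xB1): reg=0x1E
After byte 2 (0xC7): reg=0x01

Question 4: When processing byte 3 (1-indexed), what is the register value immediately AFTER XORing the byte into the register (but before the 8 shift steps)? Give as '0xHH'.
Answer: 0x2F

Derivation:
Register before byte 3: 0x01
Byte 3: 0x2E
0x01 XOR 0x2E = 0x2F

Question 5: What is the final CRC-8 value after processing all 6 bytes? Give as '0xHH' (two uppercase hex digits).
After byte 1 (0xB1): reg=0x1E
After byte 2 (0xC7): reg=0x01
After byte 3 (0x2E): reg=0xCD
After byte 4 (0xCE): reg=0x09
After byte 5 (0x97): reg=0xD3
After byte 6 (0x9F): reg=0xE3

Answer: 0xE3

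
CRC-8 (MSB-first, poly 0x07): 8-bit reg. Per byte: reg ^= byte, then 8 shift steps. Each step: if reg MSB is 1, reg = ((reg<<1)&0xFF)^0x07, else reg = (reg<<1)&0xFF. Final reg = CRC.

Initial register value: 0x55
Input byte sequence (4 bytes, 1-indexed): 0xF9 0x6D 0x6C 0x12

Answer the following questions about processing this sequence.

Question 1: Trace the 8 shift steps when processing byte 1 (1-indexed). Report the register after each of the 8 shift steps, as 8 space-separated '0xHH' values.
Answer: 0x5F 0xBE 0x7B 0xF6 0xEB 0xD1 0xA5 0x4D

Derivation:
Register before byte 1: 0x55
After XOR with byte 0xF9: 0xAC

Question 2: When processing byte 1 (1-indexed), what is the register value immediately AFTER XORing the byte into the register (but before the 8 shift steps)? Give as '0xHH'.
Answer: 0xAC

Derivation:
Register before byte 1: 0x55
Byte 1: 0xF9
0x55 XOR 0xF9 = 0xAC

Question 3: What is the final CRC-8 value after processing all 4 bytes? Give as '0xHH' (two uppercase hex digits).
After byte 1 (0xF9): reg=0x4D
After byte 2 (0x6D): reg=0xE0
After byte 3 (0x6C): reg=0xAD
After byte 4 (0x12): reg=0x34

Answer: 0x34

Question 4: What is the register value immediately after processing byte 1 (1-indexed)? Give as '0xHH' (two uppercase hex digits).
After byte 1 (0xF9): reg=0x4D

Answer: 0x4D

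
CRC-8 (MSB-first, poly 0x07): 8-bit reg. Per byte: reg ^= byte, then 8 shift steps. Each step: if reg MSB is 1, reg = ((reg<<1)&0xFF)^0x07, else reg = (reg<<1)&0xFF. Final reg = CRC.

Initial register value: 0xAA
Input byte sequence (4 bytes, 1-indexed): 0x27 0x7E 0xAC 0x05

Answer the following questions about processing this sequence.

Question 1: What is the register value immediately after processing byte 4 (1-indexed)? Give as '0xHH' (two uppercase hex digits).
Answer: 0x7B

Derivation:
After byte 1 (0x27): reg=0xAA
After byte 2 (0x7E): reg=0x22
After byte 3 (0xAC): reg=0xA3
After byte 4 (0x05): reg=0x7B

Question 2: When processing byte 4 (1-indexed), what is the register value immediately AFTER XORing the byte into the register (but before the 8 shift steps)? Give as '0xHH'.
Answer: 0xA6

Derivation:
Register before byte 4: 0xA3
Byte 4: 0x05
0xA3 XOR 0x05 = 0xA6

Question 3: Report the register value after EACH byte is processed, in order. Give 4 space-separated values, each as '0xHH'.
0xAA 0x22 0xA3 0x7B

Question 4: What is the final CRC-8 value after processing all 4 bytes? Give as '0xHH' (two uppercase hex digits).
Answer: 0x7B

Derivation:
After byte 1 (0x27): reg=0xAA
After byte 2 (0x7E): reg=0x22
After byte 3 (0xAC): reg=0xA3
After byte 4 (0x05): reg=0x7B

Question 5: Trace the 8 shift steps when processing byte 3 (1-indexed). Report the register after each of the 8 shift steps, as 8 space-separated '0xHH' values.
Answer: 0x1B 0x36 0x6C 0xD8 0xB7 0x69 0xD2 0xA3

Derivation:
After byte 1 (0x27): reg=0xAA
After byte 2 (0x7E): reg=0x22
Register before byte 3: 0x22
After XOR with byte 0xAC: 0x8E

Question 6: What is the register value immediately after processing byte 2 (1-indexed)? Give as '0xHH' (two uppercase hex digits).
After byte 1 (0x27): reg=0xAA
After byte 2 (0x7E): reg=0x22

Answer: 0x22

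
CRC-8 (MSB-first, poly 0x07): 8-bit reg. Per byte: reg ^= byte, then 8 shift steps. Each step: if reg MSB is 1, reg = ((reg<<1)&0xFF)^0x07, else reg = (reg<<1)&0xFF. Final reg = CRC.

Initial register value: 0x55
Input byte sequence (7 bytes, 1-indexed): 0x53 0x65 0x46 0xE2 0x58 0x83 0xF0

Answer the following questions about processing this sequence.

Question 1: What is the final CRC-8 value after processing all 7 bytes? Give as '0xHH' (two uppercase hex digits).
After byte 1 (0x53): reg=0x12
After byte 2 (0x65): reg=0x42
After byte 3 (0x46): reg=0x1C
After byte 4 (0xE2): reg=0xF4
After byte 5 (0x58): reg=0x4D
After byte 6 (0x83): reg=0x64
After byte 7 (0xF0): reg=0xE5

Answer: 0xE5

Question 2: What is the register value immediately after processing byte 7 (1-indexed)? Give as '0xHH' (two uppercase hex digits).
Answer: 0xE5

Derivation:
After byte 1 (0x53): reg=0x12
After byte 2 (0x65): reg=0x42
After byte 3 (0x46): reg=0x1C
After byte 4 (0xE2): reg=0xF4
After byte 5 (0x58): reg=0x4D
After byte 6 (0x83): reg=0x64
After byte 7 (0xF0): reg=0xE5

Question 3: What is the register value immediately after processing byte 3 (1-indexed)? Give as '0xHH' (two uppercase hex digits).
After byte 1 (0x53): reg=0x12
After byte 2 (0x65): reg=0x42
After byte 3 (0x46): reg=0x1C

Answer: 0x1C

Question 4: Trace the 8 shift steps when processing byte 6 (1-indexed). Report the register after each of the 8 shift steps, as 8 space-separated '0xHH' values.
Answer: 0x9B 0x31 0x62 0xC4 0x8F 0x19 0x32 0x64

Derivation:
After byte 1 (0x53): reg=0x12
After byte 2 (0x65): reg=0x42
After byte 3 (0x46): reg=0x1C
After byte 4 (0xE2): reg=0xF4
After byte 5 (0x58): reg=0x4D
Register before byte 6: 0x4D
After XOR with byte 0x83: 0xCE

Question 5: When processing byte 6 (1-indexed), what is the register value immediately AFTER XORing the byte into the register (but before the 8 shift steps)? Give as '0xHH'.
Answer: 0xCE

Derivation:
Register before byte 6: 0x4D
Byte 6: 0x83
0x4D XOR 0x83 = 0xCE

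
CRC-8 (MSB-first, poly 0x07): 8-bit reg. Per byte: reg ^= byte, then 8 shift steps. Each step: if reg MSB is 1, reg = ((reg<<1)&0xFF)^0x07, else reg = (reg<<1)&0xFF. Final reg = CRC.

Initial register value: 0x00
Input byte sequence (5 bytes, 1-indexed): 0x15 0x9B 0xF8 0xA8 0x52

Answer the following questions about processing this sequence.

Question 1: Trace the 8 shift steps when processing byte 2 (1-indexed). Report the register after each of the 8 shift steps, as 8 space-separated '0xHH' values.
After byte 1 (0x15): reg=0x6B
Register before byte 2: 0x6B
After XOR with byte 0x9B: 0xF0

Answer: 0xE7 0xC9 0x95 0x2D 0x5A 0xB4 0x6F 0xDE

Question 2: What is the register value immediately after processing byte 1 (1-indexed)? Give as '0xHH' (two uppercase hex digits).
Answer: 0x6B

Derivation:
After byte 1 (0x15): reg=0x6B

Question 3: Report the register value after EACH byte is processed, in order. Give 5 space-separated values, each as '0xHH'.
0x6B 0xDE 0xF2 0x81 0x37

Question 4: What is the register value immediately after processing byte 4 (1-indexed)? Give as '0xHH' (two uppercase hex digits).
After byte 1 (0x15): reg=0x6B
After byte 2 (0x9B): reg=0xDE
After byte 3 (0xF8): reg=0xF2
After byte 4 (0xA8): reg=0x81

Answer: 0x81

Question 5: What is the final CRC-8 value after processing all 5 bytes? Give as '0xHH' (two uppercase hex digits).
Answer: 0x37

Derivation:
After byte 1 (0x15): reg=0x6B
After byte 2 (0x9B): reg=0xDE
After byte 3 (0xF8): reg=0xF2
After byte 4 (0xA8): reg=0x81
After byte 5 (0x52): reg=0x37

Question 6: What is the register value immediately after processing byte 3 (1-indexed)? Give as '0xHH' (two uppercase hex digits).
Answer: 0xF2

Derivation:
After byte 1 (0x15): reg=0x6B
After byte 2 (0x9B): reg=0xDE
After byte 3 (0xF8): reg=0xF2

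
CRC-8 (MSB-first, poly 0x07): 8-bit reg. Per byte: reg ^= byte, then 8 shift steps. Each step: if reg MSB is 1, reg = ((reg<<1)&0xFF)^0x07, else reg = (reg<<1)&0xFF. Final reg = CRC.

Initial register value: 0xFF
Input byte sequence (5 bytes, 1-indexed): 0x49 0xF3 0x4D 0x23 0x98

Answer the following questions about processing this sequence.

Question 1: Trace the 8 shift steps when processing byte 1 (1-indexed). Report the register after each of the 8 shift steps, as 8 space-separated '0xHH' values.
Register before byte 1: 0xFF
After XOR with byte 0x49: 0xB6

Answer: 0x6B 0xD6 0xAB 0x51 0xA2 0x43 0x86 0x0B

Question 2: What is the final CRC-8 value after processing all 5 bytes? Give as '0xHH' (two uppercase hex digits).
Answer: 0xF4

Derivation:
After byte 1 (0x49): reg=0x0B
After byte 2 (0xF3): reg=0xE6
After byte 3 (0x4D): reg=0x58
After byte 4 (0x23): reg=0x66
After byte 5 (0x98): reg=0xF4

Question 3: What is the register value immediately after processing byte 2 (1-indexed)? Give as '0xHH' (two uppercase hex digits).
Answer: 0xE6

Derivation:
After byte 1 (0x49): reg=0x0B
After byte 2 (0xF3): reg=0xE6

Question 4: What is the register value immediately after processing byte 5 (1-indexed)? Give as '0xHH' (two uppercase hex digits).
After byte 1 (0x49): reg=0x0B
After byte 2 (0xF3): reg=0xE6
After byte 3 (0x4D): reg=0x58
After byte 4 (0x23): reg=0x66
After byte 5 (0x98): reg=0xF4

Answer: 0xF4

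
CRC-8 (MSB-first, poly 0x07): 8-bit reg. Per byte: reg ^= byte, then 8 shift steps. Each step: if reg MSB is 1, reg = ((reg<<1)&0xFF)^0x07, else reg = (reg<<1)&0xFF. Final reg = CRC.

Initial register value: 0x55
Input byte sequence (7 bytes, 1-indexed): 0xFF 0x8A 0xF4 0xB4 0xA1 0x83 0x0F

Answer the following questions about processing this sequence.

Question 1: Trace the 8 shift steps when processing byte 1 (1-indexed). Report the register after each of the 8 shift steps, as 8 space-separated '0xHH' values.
Answer: 0x53 0xA6 0x4B 0x96 0x2B 0x56 0xAC 0x5F

Derivation:
Register before byte 1: 0x55
After XOR with byte 0xFF: 0xAA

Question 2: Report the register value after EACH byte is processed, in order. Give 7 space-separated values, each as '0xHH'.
0x5F 0x25 0x39 0xAA 0x31 0x17 0x48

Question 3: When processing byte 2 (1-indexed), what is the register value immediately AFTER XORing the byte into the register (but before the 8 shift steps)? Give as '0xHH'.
Register before byte 2: 0x5F
Byte 2: 0x8A
0x5F XOR 0x8A = 0xD5

Answer: 0xD5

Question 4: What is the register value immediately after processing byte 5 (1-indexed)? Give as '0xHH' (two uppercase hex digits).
After byte 1 (0xFF): reg=0x5F
After byte 2 (0x8A): reg=0x25
After byte 3 (0xF4): reg=0x39
After byte 4 (0xB4): reg=0xAA
After byte 5 (0xA1): reg=0x31

Answer: 0x31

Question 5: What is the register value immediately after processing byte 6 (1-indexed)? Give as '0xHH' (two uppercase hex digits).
After byte 1 (0xFF): reg=0x5F
After byte 2 (0x8A): reg=0x25
After byte 3 (0xF4): reg=0x39
After byte 4 (0xB4): reg=0xAA
After byte 5 (0xA1): reg=0x31
After byte 6 (0x83): reg=0x17

Answer: 0x17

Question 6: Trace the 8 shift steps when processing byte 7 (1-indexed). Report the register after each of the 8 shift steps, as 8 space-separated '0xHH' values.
After byte 1 (0xFF): reg=0x5F
After byte 2 (0x8A): reg=0x25
After byte 3 (0xF4): reg=0x39
After byte 4 (0xB4): reg=0xAA
After byte 5 (0xA1): reg=0x31
After byte 6 (0x83): reg=0x17
Register before byte 7: 0x17
After XOR with byte 0x0F: 0x18

Answer: 0x30 0x60 0xC0 0x87 0x09 0x12 0x24 0x48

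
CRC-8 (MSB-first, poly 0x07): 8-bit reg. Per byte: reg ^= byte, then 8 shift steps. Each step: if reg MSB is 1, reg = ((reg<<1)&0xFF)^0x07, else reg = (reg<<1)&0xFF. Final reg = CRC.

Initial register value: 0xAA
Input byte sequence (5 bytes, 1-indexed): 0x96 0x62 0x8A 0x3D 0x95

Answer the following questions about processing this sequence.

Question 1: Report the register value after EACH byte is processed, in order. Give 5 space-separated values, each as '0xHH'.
0xB4 0x2C 0x7B 0xD5 0xC7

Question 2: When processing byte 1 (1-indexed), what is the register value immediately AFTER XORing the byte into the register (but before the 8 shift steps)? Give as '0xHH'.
Register before byte 1: 0xAA
Byte 1: 0x96
0xAA XOR 0x96 = 0x3C

Answer: 0x3C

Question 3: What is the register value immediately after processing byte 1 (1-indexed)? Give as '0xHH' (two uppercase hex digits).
After byte 1 (0x96): reg=0xB4

Answer: 0xB4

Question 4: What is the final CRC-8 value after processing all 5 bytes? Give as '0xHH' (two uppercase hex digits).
After byte 1 (0x96): reg=0xB4
After byte 2 (0x62): reg=0x2C
After byte 3 (0x8A): reg=0x7B
After byte 4 (0x3D): reg=0xD5
After byte 5 (0x95): reg=0xC7

Answer: 0xC7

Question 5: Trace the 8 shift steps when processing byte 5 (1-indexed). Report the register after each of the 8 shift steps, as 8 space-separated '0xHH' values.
Answer: 0x80 0x07 0x0E 0x1C 0x38 0x70 0xE0 0xC7

Derivation:
After byte 1 (0x96): reg=0xB4
After byte 2 (0x62): reg=0x2C
After byte 3 (0x8A): reg=0x7B
After byte 4 (0x3D): reg=0xD5
Register before byte 5: 0xD5
After XOR with byte 0x95: 0x40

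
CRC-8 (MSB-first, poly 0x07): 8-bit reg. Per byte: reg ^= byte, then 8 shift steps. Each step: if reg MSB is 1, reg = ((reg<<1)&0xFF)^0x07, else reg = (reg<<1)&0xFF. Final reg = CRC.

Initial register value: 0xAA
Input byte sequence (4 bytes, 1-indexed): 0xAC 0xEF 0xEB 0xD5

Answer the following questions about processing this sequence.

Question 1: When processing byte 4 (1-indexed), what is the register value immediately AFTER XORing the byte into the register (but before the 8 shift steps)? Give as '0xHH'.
Register before byte 4: 0x62
Byte 4: 0xD5
0x62 XOR 0xD5 = 0xB7

Answer: 0xB7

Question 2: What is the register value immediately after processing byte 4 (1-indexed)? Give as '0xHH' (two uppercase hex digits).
Answer: 0x0C

Derivation:
After byte 1 (0xAC): reg=0x12
After byte 2 (0xEF): reg=0xFD
After byte 3 (0xEB): reg=0x62
After byte 4 (0xD5): reg=0x0C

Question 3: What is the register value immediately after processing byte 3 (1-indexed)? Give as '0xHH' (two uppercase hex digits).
After byte 1 (0xAC): reg=0x12
After byte 2 (0xEF): reg=0xFD
After byte 3 (0xEB): reg=0x62

Answer: 0x62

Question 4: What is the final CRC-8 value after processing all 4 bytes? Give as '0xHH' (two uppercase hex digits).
Answer: 0x0C

Derivation:
After byte 1 (0xAC): reg=0x12
After byte 2 (0xEF): reg=0xFD
After byte 3 (0xEB): reg=0x62
After byte 4 (0xD5): reg=0x0C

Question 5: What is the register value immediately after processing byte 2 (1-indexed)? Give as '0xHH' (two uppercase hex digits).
After byte 1 (0xAC): reg=0x12
After byte 2 (0xEF): reg=0xFD

Answer: 0xFD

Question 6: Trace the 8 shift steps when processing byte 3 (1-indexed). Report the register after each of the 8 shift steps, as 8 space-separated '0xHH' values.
Answer: 0x2C 0x58 0xB0 0x67 0xCE 0x9B 0x31 0x62

Derivation:
After byte 1 (0xAC): reg=0x12
After byte 2 (0xEF): reg=0xFD
Register before byte 3: 0xFD
After XOR with byte 0xEB: 0x16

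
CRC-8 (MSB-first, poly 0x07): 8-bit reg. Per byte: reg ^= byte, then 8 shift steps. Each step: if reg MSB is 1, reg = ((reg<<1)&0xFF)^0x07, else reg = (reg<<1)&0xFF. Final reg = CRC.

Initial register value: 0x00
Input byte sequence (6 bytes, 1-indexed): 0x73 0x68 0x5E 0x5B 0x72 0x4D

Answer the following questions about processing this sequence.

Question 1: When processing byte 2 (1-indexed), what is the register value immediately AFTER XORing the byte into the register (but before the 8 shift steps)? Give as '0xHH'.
Answer: 0x36

Derivation:
Register before byte 2: 0x5E
Byte 2: 0x68
0x5E XOR 0x68 = 0x36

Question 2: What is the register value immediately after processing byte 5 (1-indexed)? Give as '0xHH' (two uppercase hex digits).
Answer: 0x17

Derivation:
After byte 1 (0x73): reg=0x5E
After byte 2 (0x68): reg=0x82
After byte 3 (0x5E): reg=0x1A
After byte 4 (0x5B): reg=0xC0
After byte 5 (0x72): reg=0x17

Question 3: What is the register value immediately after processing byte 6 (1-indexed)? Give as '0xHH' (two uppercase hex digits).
After byte 1 (0x73): reg=0x5E
After byte 2 (0x68): reg=0x82
After byte 3 (0x5E): reg=0x1A
After byte 4 (0x5B): reg=0xC0
After byte 5 (0x72): reg=0x17
After byte 6 (0x4D): reg=0x81

Answer: 0x81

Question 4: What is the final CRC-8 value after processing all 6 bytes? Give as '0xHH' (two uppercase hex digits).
After byte 1 (0x73): reg=0x5E
After byte 2 (0x68): reg=0x82
After byte 3 (0x5E): reg=0x1A
After byte 4 (0x5B): reg=0xC0
After byte 5 (0x72): reg=0x17
After byte 6 (0x4D): reg=0x81

Answer: 0x81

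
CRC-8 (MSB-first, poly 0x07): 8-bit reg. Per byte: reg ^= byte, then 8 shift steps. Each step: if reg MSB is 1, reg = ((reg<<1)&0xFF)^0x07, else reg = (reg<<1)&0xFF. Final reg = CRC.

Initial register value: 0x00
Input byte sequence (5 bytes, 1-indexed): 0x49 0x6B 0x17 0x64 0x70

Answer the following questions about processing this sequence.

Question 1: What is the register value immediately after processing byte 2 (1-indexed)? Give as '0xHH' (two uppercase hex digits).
After byte 1 (0x49): reg=0xF8
After byte 2 (0x6B): reg=0xF0

Answer: 0xF0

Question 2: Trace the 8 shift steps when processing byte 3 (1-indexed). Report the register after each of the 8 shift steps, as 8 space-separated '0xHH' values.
After byte 1 (0x49): reg=0xF8
After byte 2 (0x6B): reg=0xF0
Register before byte 3: 0xF0
After XOR with byte 0x17: 0xE7

Answer: 0xC9 0x95 0x2D 0x5A 0xB4 0x6F 0xDE 0xBB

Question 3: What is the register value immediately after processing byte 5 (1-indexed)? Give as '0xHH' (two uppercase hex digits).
After byte 1 (0x49): reg=0xF8
After byte 2 (0x6B): reg=0xF0
After byte 3 (0x17): reg=0xBB
After byte 4 (0x64): reg=0x13
After byte 5 (0x70): reg=0x2E

Answer: 0x2E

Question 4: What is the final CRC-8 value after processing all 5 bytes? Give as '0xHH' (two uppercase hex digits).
Answer: 0x2E

Derivation:
After byte 1 (0x49): reg=0xF8
After byte 2 (0x6B): reg=0xF0
After byte 3 (0x17): reg=0xBB
After byte 4 (0x64): reg=0x13
After byte 5 (0x70): reg=0x2E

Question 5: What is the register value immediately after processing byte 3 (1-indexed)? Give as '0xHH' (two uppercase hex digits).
Answer: 0xBB

Derivation:
After byte 1 (0x49): reg=0xF8
After byte 2 (0x6B): reg=0xF0
After byte 3 (0x17): reg=0xBB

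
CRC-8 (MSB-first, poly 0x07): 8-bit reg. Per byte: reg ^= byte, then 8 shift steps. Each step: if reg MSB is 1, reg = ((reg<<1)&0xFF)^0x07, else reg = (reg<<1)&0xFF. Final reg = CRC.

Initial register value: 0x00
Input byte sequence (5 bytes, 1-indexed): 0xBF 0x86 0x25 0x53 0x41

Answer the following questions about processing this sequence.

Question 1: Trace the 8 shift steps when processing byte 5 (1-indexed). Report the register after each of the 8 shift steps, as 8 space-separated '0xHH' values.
Answer: 0x58 0xB0 0x67 0xCE 0x9B 0x31 0x62 0xC4

Derivation:
After byte 1 (0xBF): reg=0x34
After byte 2 (0x86): reg=0x17
After byte 3 (0x25): reg=0x9E
After byte 4 (0x53): reg=0x6D
Register before byte 5: 0x6D
After XOR with byte 0x41: 0x2C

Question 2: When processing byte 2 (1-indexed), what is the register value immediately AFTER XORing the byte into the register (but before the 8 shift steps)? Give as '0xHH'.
Register before byte 2: 0x34
Byte 2: 0x86
0x34 XOR 0x86 = 0xB2

Answer: 0xB2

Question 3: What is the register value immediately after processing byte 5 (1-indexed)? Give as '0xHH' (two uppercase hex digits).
Answer: 0xC4

Derivation:
After byte 1 (0xBF): reg=0x34
After byte 2 (0x86): reg=0x17
After byte 3 (0x25): reg=0x9E
After byte 4 (0x53): reg=0x6D
After byte 5 (0x41): reg=0xC4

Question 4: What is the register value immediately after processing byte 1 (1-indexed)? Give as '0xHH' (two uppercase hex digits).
After byte 1 (0xBF): reg=0x34

Answer: 0x34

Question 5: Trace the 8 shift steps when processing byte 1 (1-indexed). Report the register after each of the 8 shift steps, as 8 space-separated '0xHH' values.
Register before byte 1: 0x00
After XOR with byte 0xBF: 0xBF

Answer: 0x79 0xF2 0xE3 0xC1 0x85 0x0D 0x1A 0x34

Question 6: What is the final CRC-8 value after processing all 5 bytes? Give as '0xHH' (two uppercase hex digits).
Answer: 0xC4

Derivation:
After byte 1 (0xBF): reg=0x34
After byte 2 (0x86): reg=0x17
After byte 3 (0x25): reg=0x9E
After byte 4 (0x53): reg=0x6D
After byte 5 (0x41): reg=0xC4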